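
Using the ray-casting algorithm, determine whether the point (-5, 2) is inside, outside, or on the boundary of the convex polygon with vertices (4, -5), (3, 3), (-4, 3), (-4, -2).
The point (-5, 2) lies strictly outside the polygon

Cast a horizontal ray to the right from the query point and count how many polygon edges it crosses (each edge strictly once or zero times, handled with the usual half-open convention). 
Parity of crossings → even ⇒ outside.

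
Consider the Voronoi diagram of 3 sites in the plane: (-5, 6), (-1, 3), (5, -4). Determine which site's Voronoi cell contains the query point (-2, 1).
Nearest site = (-1, 3)

The Voronoi cell of site s contains exactly those query points closer to s than to any other site. Compute squared distances from q = (-2, 1) to each site:
  (-1 − -2)² + (3 − 1)² = 5
  (-5 − -2)² + (6 − 1)² = 34
  (5 − -2)² + (-4 − 1)² = 74
Minimum is attained by (-1, 3), so q lies in its Voronoi cell.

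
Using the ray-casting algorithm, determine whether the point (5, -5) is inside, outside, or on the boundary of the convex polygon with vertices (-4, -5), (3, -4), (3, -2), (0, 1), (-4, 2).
The point (5, -5) lies strictly outside the polygon

Cast a horizontal ray to the right from the query point and count how many polygon edges it crosses (each edge strictly once or zero times, handled with the usual half-open convention). 
Parity of crossings → even ⇒ outside.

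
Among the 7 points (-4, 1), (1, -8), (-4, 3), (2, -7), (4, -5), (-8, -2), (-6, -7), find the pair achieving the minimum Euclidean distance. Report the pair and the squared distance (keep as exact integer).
Pair = ((1, -8), (2, -7)); squared distance = 2

Compute all C(7, 2) = 21 pairwise squared distances (x_i − x_j)² + (y_i − y_j)². The minimum is 2, attained by the pair ((1, -8), (2, -7)).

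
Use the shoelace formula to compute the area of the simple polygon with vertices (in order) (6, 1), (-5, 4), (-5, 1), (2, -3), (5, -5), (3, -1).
Area = 81/2

Shoelace formula: Area = (1/2) |Σ_i (x_i · y_{i+1} − x_{i+1} · y_i)| (indices mod n). Compute each cross term:
  (6)(4) − (-5)(1) = 29
  (-5)(1) − (-5)(4) = 15
  (-5)(-3) − (2)(1) = 13
  (2)(-5) − (5)(-3) = 5
  (5)(-1) − (3)(-5) = 10
  (3)(1) − (6)(-1) = 9
Sum = 81, so (signed) Area = 81/2 = 81/2, |Area| = 81/2.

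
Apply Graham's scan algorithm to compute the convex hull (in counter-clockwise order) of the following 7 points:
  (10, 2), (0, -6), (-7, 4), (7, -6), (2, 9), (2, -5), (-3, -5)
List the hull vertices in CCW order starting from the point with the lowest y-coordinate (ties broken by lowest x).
Hull (CCW) = [(0, -6), (7, -6), (10, 2), (2, 9), (-7, 4), (-3, -5)]

Graham scan procedure:
  1. Find the pivot p₀ = point with lowest y (tie → lowest x): (0, -6).
  2. Sort the remaining points by polar angle around p₀.
  3. Walk through sorted points, maintaining a stack; pop the top while the last three entries make a non-left turn (cross product ≤ 0).
  4. Final stack is the convex hull in CCW order: (0, -6), (7, -6), (10, 2), (2, 9), (-7, 4), (-3, -5).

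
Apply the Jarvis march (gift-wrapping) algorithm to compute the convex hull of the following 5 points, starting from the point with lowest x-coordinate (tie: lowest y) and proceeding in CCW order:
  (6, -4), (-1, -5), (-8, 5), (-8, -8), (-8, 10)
Hull (CCW) = [(-8, -8), (6, -4), (-8, 10)]

Jarvis march: at each step, from the current hull vertex p, select the next vertex q as the point such that every other point lies strictly to the left of (or on) the directed line p → q. (Equivalently: for every other point r, the cross product (q − p) × (r − p) ≥ 0.)
Starting point (lowest x, tie lowest y): (-8, -8). Wrap until returning to start. Resulting hull: (-8, -8), (6, -4), (-8, 10).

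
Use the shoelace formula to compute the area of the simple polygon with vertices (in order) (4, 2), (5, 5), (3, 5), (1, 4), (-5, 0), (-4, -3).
Area = 33

Shoelace formula: Area = (1/2) |Σ_i (x_i · y_{i+1} − x_{i+1} · y_i)| (indices mod n). Compute each cross term:
  (4)(5) − (5)(2) = 10
  (5)(5) − (3)(5) = 10
  (3)(4) − (1)(5) = 7
  (1)(0) − (-5)(4) = 20
  (-5)(-3) − (-4)(0) = 15
  (-4)(2) − (4)(-3) = 4
Sum = 66, so (signed) Area = 66/2 = 33, |Area| = 33.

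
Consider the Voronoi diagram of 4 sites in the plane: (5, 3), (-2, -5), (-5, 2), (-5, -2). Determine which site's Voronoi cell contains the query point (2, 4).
Nearest site = (5, 3)

The Voronoi cell of site s contains exactly those query points closer to s than to any other site. Compute squared distances from q = (2, 4) to each site:
  (5 − 2)² + (3 − 4)² = 10
  (-5 − 2)² + (2 − 4)² = 53
  (-5 − 2)² + (-2 − 4)² = 85
  (-2 − 2)² + (-5 − 4)² = 97
Minimum is attained by (5, 3), so q lies in its Voronoi cell.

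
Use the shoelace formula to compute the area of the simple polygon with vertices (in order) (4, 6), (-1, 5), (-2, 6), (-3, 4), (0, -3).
Area = 61/2

Shoelace formula: Area = (1/2) |Σ_i (x_i · y_{i+1} − x_{i+1} · y_i)| (indices mod n). Compute each cross term:
  (4)(5) − (-1)(6) = 26
  (-1)(6) − (-2)(5) = 4
  (-2)(4) − (-3)(6) = 10
  (-3)(-3) − (0)(4) = 9
  (0)(6) − (4)(-3) = 12
Sum = 61, so (signed) Area = 61/2 = 61/2, |Area| = 61/2.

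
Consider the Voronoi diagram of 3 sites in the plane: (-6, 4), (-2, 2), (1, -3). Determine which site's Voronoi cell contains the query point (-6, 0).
Nearest site = (-6, 4)

The Voronoi cell of site s contains exactly those query points closer to s than to any other site. Compute squared distances from q = (-6, 0) to each site:
  (-6 − -6)² + (4 − 0)² = 16
  (-2 − -6)² + (2 − 0)² = 20
  (1 − -6)² + (-3 − 0)² = 58
Minimum is attained by (-6, 4), so q lies in its Voronoi cell.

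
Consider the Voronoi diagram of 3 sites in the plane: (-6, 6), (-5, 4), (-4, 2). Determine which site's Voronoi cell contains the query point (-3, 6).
Nearest site = (-5, 4)

The Voronoi cell of site s contains exactly those query points closer to s than to any other site. Compute squared distances from q = (-3, 6) to each site:
  (-5 − -3)² + (4 − 6)² = 8
  (-6 − -3)² + (6 − 6)² = 9
  (-4 − -3)² + (2 − 6)² = 17
Minimum is attained by (-5, 4), so q lies in its Voronoi cell.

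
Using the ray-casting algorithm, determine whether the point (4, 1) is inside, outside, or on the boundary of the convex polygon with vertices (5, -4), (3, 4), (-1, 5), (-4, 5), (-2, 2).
The point (4, 1) lies strictly outside the polygon

Cast a horizontal ray to the right from the query point and count how many polygon edges it crosses (each edge strictly once or zero times, handled with the usual half-open convention). 
Parity of crossings → even ⇒ outside.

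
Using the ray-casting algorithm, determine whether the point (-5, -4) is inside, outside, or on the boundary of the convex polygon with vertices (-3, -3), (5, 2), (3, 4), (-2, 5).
The point (-5, -4) lies strictly outside the polygon

Cast a horizontal ray to the right from the query point and count how many polygon edges it crosses (each edge strictly once or zero times, handled with the usual half-open convention). 
Parity of crossings → even ⇒ outside.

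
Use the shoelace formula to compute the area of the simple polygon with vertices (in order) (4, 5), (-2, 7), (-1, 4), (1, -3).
Area = 53/2

Shoelace formula: Area = (1/2) |Σ_i (x_i · y_{i+1} − x_{i+1} · y_i)| (indices mod n). Compute each cross term:
  (4)(7) − (-2)(5) = 38
  (-2)(4) − (-1)(7) = -1
  (-1)(-3) − (1)(4) = -1
  (1)(5) − (4)(-3) = 17
Sum = 53, so (signed) Area = 53/2 = 53/2, |Area| = 53/2.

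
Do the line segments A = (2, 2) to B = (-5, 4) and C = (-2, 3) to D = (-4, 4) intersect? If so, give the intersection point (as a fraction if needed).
Yes; intersection at (-8/3, 10/3) (t = 2/3 on AB, s = 1/3 on CD)

Parametrize AB as A + t(B − A) = (2 + -7 t, 2 + 2 t) and CD as C + s(D − C) = (-2 + -2 s, 3 + 1 s). Solve the linear system for (t, s). Determinant = 3 ≠ 0, so a unique intersection of the containing lines exists. Solution: t = 2/3, s = 1/3 — both in [0, 1], so the segments cross. Intersection point: (-8/3, 10/3).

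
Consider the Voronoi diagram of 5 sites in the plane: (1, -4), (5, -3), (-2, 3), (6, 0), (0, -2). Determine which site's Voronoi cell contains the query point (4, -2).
Nearest site = (5, -3)

The Voronoi cell of site s contains exactly those query points closer to s than to any other site. Compute squared distances from q = (4, -2) to each site:
  (5 − 4)² + (-3 − -2)² = 2
  (6 − 4)² + (0 − -2)² = 8
  (1 − 4)² + (-4 − -2)² = 13
  (0 − 4)² + (-2 − -2)² = 16
  (-2 − 4)² + (3 − -2)² = 61
Minimum is attained by (5, -3), so q lies in its Voronoi cell.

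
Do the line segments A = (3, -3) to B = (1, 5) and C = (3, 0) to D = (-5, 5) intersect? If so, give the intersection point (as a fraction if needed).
Yes; intersection at (19/9, 5/9) (t = 4/9 on AB, s = 1/9 on CD)

Parametrize AB as A + t(B − A) = (3 + -2 t, -3 + 8 t) and CD as C + s(D − C) = (3 + -8 s, 0 + 5 s). Solve the linear system for (t, s). Determinant = -54 ≠ 0, so a unique intersection of the containing lines exists. Solution: t = 4/9, s = 1/9 — both in [0, 1], so the segments cross. Intersection point: (19/9, 5/9).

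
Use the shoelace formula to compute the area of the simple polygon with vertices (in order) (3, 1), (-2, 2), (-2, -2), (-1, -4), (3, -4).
Area = 53/2

Shoelace formula: Area = (1/2) |Σ_i (x_i · y_{i+1} − x_{i+1} · y_i)| (indices mod n). Compute each cross term:
  (3)(2) − (-2)(1) = 8
  (-2)(-2) − (-2)(2) = 8
  (-2)(-4) − (-1)(-2) = 6
  (-1)(-4) − (3)(-4) = 16
  (3)(1) − (3)(-4) = 15
Sum = 53, so (signed) Area = 53/2 = 53/2, |Area| = 53/2.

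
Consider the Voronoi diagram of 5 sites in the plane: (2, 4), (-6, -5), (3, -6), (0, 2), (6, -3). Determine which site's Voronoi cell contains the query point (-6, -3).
Nearest site = (-6, -5)

The Voronoi cell of site s contains exactly those query points closer to s than to any other site. Compute squared distances from q = (-6, -3) to each site:
  (-6 − -6)² + (-5 − -3)² = 4
  (0 − -6)² + (2 − -3)² = 61
  (3 − -6)² + (-6 − -3)² = 90
  (2 − -6)² + (4 − -3)² = 113
  (6 − -6)² + (-3 − -3)² = 144
Minimum is attained by (-6, -5), so q lies in its Voronoi cell.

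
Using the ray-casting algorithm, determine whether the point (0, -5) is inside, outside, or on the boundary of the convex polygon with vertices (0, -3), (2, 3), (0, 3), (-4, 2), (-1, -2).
The point (0, -5) lies strictly outside the polygon

Cast a horizontal ray to the right from the query point and count how many polygon edges it crosses (each edge strictly once or zero times, handled with the usual half-open convention). 
Parity of crossings → even ⇒ outside.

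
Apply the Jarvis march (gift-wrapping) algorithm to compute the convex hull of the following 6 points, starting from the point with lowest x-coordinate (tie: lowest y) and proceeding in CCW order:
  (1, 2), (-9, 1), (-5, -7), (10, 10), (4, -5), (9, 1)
Hull (CCW) = [(-9, 1), (-5, -7), (4, -5), (9, 1), (10, 10)]

Jarvis march: at each step, from the current hull vertex p, select the next vertex q as the point such that every other point lies strictly to the left of (or on) the directed line p → q. (Equivalently: for every other point r, the cross product (q − p) × (r − p) ≥ 0.)
Starting point (lowest x, tie lowest y): (-9, 1). Wrap until returning to start. Resulting hull: (-9, 1), (-5, -7), (4, -5), (9, 1), (10, 10).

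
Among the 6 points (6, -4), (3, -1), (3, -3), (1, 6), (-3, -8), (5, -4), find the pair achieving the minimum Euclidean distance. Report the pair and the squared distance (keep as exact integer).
Pair = ((6, -4), (5, -4)); squared distance = 1

Compute all C(6, 2) = 15 pairwise squared distances (x_i − x_j)² + (y_i − y_j)². The minimum is 1, attained by the pair ((6, -4), (5, -4)).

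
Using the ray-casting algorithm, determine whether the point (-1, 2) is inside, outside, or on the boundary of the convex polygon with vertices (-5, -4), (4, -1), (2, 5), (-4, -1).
The point (-1, 2) lies on the polygon boundary

Boundary check: the query satisfies the collinearity and bounding-box conditions for some polygon edge, so it lies exactly on the boundary.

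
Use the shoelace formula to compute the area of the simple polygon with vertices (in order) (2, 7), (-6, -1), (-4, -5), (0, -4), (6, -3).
Area = 77

Shoelace formula: Area = (1/2) |Σ_i (x_i · y_{i+1} − x_{i+1} · y_i)| (indices mod n). Compute each cross term:
  (2)(-1) − (-6)(7) = 40
  (-6)(-5) − (-4)(-1) = 26
  (-4)(-4) − (0)(-5) = 16
  (0)(-3) − (6)(-4) = 24
  (6)(7) − (2)(-3) = 48
Sum = 154, so (signed) Area = 154/2 = 77, |Area| = 77.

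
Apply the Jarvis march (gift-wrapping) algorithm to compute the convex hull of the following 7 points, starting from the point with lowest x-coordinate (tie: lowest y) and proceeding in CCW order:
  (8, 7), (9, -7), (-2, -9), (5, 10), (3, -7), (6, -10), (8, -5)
Hull (CCW) = [(-2, -9), (6, -10), (9, -7), (8, 7), (5, 10)]

Jarvis march: at each step, from the current hull vertex p, select the next vertex q as the point such that every other point lies strictly to the left of (or on) the directed line p → q. (Equivalently: for every other point r, the cross product (q − p) × (r − p) ≥ 0.)
Starting point (lowest x, tie lowest y): (-2, -9). Wrap until returning to start. Resulting hull: (-2, -9), (6, -10), (9, -7), (8, 7), (5, 10).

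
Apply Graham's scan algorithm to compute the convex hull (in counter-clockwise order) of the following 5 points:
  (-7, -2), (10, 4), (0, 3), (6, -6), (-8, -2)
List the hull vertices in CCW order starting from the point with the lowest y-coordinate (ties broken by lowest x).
Hull (CCW) = [(6, -6), (10, 4), (0, 3), (-8, -2)]

Graham scan procedure:
  1. Find the pivot p₀ = point with lowest y (tie → lowest x): (6, -6).
  2. Sort the remaining points by polar angle around p₀.
  3. Walk through sorted points, maintaining a stack; pop the top while the last three entries make a non-left turn (cross product ≤ 0).
  4. Final stack is the convex hull in CCW order: (6, -6), (10, 4), (0, 3), (-8, -2).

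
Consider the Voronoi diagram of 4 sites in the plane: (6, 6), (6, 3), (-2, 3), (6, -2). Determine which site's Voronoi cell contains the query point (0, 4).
Nearest site = (-2, 3)

The Voronoi cell of site s contains exactly those query points closer to s than to any other site. Compute squared distances from q = (0, 4) to each site:
  (-2 − 0)² + (3 − 4)² = 5
  (6 − 0)² + (3 − 4)² = 37
  (6 − 0)² + (6 − 4)² = 40
  (6 − 0)² + (-2 − 4)² = 72
Minimum is attained by (-2, 3), so q lies in its Voronoi cell.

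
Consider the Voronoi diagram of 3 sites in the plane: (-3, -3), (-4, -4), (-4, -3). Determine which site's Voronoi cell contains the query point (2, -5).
Nearest site = (-3, -3)

The Voronoi cell of site s contains exactly those query points closer to s than to any other site. Compute squared distances from q = (2, -5) to each site:
  (-3 − 2)² + (-3 − -5)² = 29
  (-4 − 2)² + (-4 − -5)² = 37
  (-4 − 2)² + (-3 − -5)² = 40
Minimum is attained by (-3, -3), so q lies in its Voronoi cell.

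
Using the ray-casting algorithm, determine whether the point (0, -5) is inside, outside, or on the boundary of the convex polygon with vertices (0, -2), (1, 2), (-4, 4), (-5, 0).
The point (0, -5) lies strictly outside the polygon

Cast a horizontal ray to the right from the query point and count how many polygon edges it crosses (each edge strictly once or zero times, handled with the usual half-open convention). 
Parity of crossings → even ⇒ outside.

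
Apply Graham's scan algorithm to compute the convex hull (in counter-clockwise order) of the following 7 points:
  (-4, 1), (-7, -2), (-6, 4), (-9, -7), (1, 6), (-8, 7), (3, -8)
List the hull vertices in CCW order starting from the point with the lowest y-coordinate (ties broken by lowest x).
Hull (CCW) = [(3, -8), (1, 6), (-8, 7), (-9, -7)]

Graham scan procedure:
  1. Find the pivot p₀ = point with lowest y (tie → lowest x): (3, -8).
  2. Sort the remaining points by polar angle around p₀.
  3. Walk through sorted points, maintaining a stack; pop the top while the last three entries make a non-left turn (cross product ≤ 0).
  4. Final stack is the convex hull in CCW order: (3, -8), (1, 6), (-8, 7), (-9, -7).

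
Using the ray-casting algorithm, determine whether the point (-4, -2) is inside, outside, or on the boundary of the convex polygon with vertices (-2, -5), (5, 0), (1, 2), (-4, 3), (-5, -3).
The point (-4, -2) lies strictly inside the polygon

Cast a horizontal ray to the right from the query point and count how many polygon edges it crosses (each edge strictly once or zero times, handled with the usual half-open convention). 
Parity of crossings → odd ⇒ inside.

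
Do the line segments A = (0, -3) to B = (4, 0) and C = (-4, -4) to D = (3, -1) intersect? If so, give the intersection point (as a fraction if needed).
Yes; intersection at (20/9, -4/3) (t = 5/9 on AB, s = 8/9 on CD)

Parametrize AB as A + t(B − A) = (0 + 4 t, -3 + 3 t) and CD as C + s(D − C) = (-4 + 7 s, -4 + 3 s). Solve the linear system for (t, s). Determinant = 9 ≠ 0, so a unique intersection of the containing lines exists. Solution: t = 5/9, s = 8/9 — both in [0, 1], so the segments cross. Intersection point: (20/9, -4/3).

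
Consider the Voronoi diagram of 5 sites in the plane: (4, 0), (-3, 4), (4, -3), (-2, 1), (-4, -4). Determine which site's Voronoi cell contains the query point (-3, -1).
Nearest site = (-2, 1)

The Voronoi cell of site s contains exactly those query points closer to s than to any other site. Compute squared distances from q = (-3, -1) to each site:
  (-2 − -3)² + (1 − -1)² = 5
  (-4 − -3)² + (-4 − -1)² = 10
  (-3 − -3)² + (4 − -1)² = 25
  (4 − -3)² + (0 − -1)² = 50
  (4 − -3)² + (-3 − -1)² = 53
Minimum is attained by (-2, 1), so q lies in its Voronoi cell.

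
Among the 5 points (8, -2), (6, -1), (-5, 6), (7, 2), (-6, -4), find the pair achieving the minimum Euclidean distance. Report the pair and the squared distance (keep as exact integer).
Pair = ((8, -2), (6, -1)); squared distance = 5

Compute all C(5, 2) = 10 pairwise squared distances (x_i − x_j)² + (y_i − y_j)². The minimum is 5, attained by the pair ((8, -2), (6, -1)).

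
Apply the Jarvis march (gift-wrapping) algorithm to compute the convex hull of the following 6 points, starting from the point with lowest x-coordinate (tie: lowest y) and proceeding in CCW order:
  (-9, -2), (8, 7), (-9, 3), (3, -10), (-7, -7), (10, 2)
Hull (CCW) = [(-9, -2), (-7, -7), (3, -10), (10, 2), (8, 7), (-9, 3)]

Jarvis march: at each step, from the current hull vertex p, select the next vertex q as the point such that every other point lies strictly to the left of (or on) the directed line p → q. (Equivalently: for every other point r, the cross product (q − p) × (r − p) ≥ 0.)
Starting point (lowest x, tie lowest y): (-9, -2). Wrap until returning to start. Resulting hull: (-9, -2), (-7, -7), (3, -10), (10, 2), (8, 7), (-9, 3).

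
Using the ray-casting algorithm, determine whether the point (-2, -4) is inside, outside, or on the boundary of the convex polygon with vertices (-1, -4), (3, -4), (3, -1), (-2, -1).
The point (-2, -4) lies strictly outside the polygon

Cast a horizontal ray to the right from the query point and count how many polygon edges it crosses (each edge strictly once or zero times, handled with the usual half-open convention). 
Parity of crossings → even ⇒ outside.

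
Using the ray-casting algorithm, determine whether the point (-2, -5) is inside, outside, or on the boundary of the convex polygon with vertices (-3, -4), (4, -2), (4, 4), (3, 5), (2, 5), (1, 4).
The point (-2, -5) lies strictly outside the polygon

Cast a horizontal ray to the right from the query point and count how many polygon edges it crosses (each edge strictly once or zero times, handled with the usual half-open convention). 
Parity of crossings → even ⇒ outside.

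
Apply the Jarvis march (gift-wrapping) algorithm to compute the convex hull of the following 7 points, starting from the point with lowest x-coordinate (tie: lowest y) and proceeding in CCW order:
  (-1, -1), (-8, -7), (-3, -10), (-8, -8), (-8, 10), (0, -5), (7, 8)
Hull (CCW) = [(-8, -8), (-3, -10), (0, -5), (7, 8), (-8, 10)]

Jarvis march: at each step, from the current hull vertex p, select the next vertex q as the point such that every other point lies strictly to the left of (or on) the directed line p → q. (Equivalently: for every other point r, the cross product (q − p) × (r − p) ≥ 0.)
Starting point (lowest x, tie lowest y): (-8, -8). Wrap until returning to start. Resulting hull: (-8, -8), (-3, -10), (0, -5), (7, 8), (-8, 10).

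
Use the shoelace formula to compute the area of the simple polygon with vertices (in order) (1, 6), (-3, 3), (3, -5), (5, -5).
Area = 36

Shoelace formula: Area = (1/2) |Σ_i (x_i · y_{i+1} − x_{i+1} · y_i)| (indices mod n). Compute each cross term:
  (1)(3) − (-3)(6) = 21
  (-3)(-5) − (3)(3) = 6
  (3)(-5) − (5)(-5) = 10
  (5)(6) − (1)(-5) = 35
Sum = 72, so (signed) Area = 72/2 = 36, |Area| = 36.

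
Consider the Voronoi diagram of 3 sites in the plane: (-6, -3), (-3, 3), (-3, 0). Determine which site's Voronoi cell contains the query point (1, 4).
Nearest site = (-3, 3)

The Voronoi cell of site s contains exactly those query points closer to s than to any other site. Compute squared distances from q = (1, 4) to each site:
  (-3 − 1)² + (3 − 4)² = 17
  (-3 − 1)² + (0 − 4)² = 32
  (-6 − 1)² + (-3 − 4)² = 98
Minimum is attained by (-3, 3), so q lies in its Voronoi cell.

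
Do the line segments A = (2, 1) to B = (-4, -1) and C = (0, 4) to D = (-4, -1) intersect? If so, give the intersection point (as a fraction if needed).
Yes; intersection at (-4, -1) (t = 1 on AB, s = 1 on CD)

Parametrize AB as A + t(B − A) = (2 + -6 t, 1 + -2 t) and CD as C + s(D − C) = (0 + -4 s, 4 + -5 s). Solve the linear system for (t, s). Determinant = -22 ≠ 0, so a unique intersection of the containing lines exists. Solution: t = 1, s = 1 — both in [0, 1], so the segments cross. Intersection point: (-4, -1).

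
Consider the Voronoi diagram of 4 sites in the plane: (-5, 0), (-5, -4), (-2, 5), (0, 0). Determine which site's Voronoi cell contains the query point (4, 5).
Nearest site = (-2, 5)

The Voronoi cell of site s contains exactly those query points closer to s than to any other site. Compute squared distances from q = (4, 5) to each site:
  (-2 − 4)² + (5 − 5)² = 36
  (0 − 4)² + (0 − 5)² = 41
  (-5 − 4)² + (0 − 5)² = 106
  (-5 − 4)² + (-4 − 5)² = 162
Minimum is attained by (-2, 5), so q lies in its Voronoi cell.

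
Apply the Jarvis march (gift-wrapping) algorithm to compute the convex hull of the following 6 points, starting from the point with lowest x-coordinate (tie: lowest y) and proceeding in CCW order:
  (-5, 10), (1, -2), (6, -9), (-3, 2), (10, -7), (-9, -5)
Hull (CCW) = [(-9, -5), (6, -9), (10, -7), (-5, 10)]

Jarvis march: at each step, from the current hull vertex p, select the next vertex q as the point such that every other point lies strictly to the left of (or on) the directed line p → q. (Equivalently: for every other point r, the cross product (q − p) × (r − p) ≥ 0.)
Starting point (lowest x, tie lowest y): (-9, -5). Wrap until returning to start. Resulting hull: (-9, -5), (6, -9), (10, -7), (-5, 10).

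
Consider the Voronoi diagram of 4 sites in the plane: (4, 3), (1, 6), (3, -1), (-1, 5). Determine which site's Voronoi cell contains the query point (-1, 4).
Nearest site = (-1, 5)

The Voronoi cell of site s contains exactly those query points closer to s than to any other site. Compute squared distances from q = (-1, 4) to each site:
  (-1 − -1)² + (5 − 4)² = 1
  (1 − -1)² + (6 − 4)² = 8
  (4 − -1)² + (3 − 4)² = 26
  (3 − -1)² + (-1 − 4)² = 41
Minimum is attained by (-1, 5), so q lies in its Voronoi cell.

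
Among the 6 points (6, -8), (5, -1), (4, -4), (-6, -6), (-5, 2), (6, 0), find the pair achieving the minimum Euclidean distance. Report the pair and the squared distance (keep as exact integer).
Pair = ((5, -1), (6, 0)); squared distance = 2

Compute all C(6, 2) = 15 pairwise squared distances (x_i − x_j)² + (y_i − y_j)². The minimum is 2, attained by the pair ((5, -1), (6, 0)).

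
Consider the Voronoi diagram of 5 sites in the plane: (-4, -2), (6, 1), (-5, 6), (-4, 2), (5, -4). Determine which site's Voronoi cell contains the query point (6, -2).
Nearest site = (5, -4)

The Voronoi cell of site s contains exactly those query points closer to s than to any other site. Compute squared distances from q = (6, -2) to each site:
  (5 − 6)² + (-4 − -2)² = 5
  (6 − 6)² + (1 − -2)² = 9
  (-4 − 6)² + (-2 − -2)² = 100
  (-4 − 6)² + (2 − -2)² = 116
  (-5 − 6)² + (6 − -2)² = 185
Minimum is attained by (5, -4), so q lies in its Voronoi cell.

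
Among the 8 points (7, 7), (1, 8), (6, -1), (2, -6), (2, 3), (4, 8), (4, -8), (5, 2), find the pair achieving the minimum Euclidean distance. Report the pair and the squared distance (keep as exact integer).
Pair = ((2, -6), (4, -8)); squared distance = 8

Compute all C(8, 2) = 28 pairwise squared distances (x_i − x_j)² + (y_i − y_j)². The minimum is 8, attained by the pair ((2, -6), (4, -8)).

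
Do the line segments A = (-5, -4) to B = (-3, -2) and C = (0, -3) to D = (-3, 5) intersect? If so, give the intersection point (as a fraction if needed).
No (intersection of containing lines falls outside at least one segment)

Parametrize and solve: t = 43/22, s = 4/11. At least one of these is outside [0, 1], so the segments do not intersect.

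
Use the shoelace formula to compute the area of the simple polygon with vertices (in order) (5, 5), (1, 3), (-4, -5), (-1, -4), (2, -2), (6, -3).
Area = 89/2

Shoelace formula: Area = (1/2) |Σ_i (x_i · y_{i+1} − x_{i+1} · y_i)| (indices mod n). Compute each cross term:
  (5)(3) − (1)(5) = 10
  (1)(-5) − (-4)(3) = 7
  (-4)(-4) − (-1)(-5) = 11
  (-1)(-2) − (2)(-4) = 10
  (2)(-3) − (6)(-2) = 6
  (6)(5) − (5)(-3) = 45
Sum = 89, so (signed) Area = 89/2 = 89/2, |Area| = 89/2.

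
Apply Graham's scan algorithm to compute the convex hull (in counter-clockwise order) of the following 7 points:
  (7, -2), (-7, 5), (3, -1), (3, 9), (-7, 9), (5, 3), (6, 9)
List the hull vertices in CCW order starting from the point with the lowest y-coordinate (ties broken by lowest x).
Hull (CCW) = [(7, -2), (6, 9), (-7, 9), (-7, 5), (3, -1)]

Graham scan procedure:
  1. Find the pivot p₀ = point with lowest y (tie → lowest x): (7, -2).
  2. Sort the remaining points by polar angle around p₀.
  3. Walk through sorted points, maintaining a stack; pop the top while the last three entries make a non-left turn (cross product ≤ 0).
  4. Final stack is the convex hull in CCW order: (7, -2), (6, 9), (-7, 9), (-7, 5), (3, -1).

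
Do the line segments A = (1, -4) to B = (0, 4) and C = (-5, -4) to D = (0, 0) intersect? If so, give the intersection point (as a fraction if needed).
No (intersection of containing lines falls outside at least one segment)

Parametrize and solve: t = 6/11, s = 12/11. At least one of these is outside [0, 1], so the segments do not intersect.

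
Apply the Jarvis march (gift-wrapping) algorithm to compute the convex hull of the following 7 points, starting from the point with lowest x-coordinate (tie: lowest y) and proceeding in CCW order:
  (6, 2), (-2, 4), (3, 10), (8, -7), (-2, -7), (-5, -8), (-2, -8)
Hull (CCW) = [(-5, -8), (-2, -8), (8, -7), (6, 2), (3, 10), (-2, 4)]

Jarvis march: at each step, from the current hull vertex p, select the next vertex q as the point such that every other point lies strictly to the left of (or on) the directed line p → q. (Equivalently: for every other point r, the cross product (q − p) × (r − p) ≥ 0.)
Starting point (lowest x, tie lowest y): (-5, -8). Wrap until returning to start. Resulting hull: (-5, -8), (-2, -8), (8, -7), (6, 2), (3, 10), (-2, 4).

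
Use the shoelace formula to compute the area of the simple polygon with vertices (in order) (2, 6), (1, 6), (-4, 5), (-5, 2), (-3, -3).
Area = 61/2

Shoelace formula: Area = (1/2) |Σ_i (x_i · y_{i+1} − x_{i+1} · y_i)| (indices mod n). Compute each cross term:
  (2)(6) − (1)(6) = 6
  (1)(5) − (-4)(6) = 29
  (-4)(2) − (-5)(5) = 17
  (-5)(-3) − (-3)(2) = 21
  (-3)(6) − (2)(-3) = -12
Sum = 61, so (signed) Area = 61/2 = 61/2, |Area| = 61/2.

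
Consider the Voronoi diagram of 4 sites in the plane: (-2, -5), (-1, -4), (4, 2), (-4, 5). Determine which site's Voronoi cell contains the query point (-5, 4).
Nearest site = (-4, 5)

The Voronoi cell of site s contains exactly those query points closer to s than to any other site. Compute squared distances from q = (-5, 4) to each site:
  (-4 − -5)² + (5 − 4)² = 2
  (-1 − -5)² + (-4 − 4)² = 80
  (4 − -5)² + (2 − 4)² = 85
  (-2 − -5)² + (-5 − 4)² = 90
Minimum is attained by (-4, 5), so q lies in its Voronoi cell.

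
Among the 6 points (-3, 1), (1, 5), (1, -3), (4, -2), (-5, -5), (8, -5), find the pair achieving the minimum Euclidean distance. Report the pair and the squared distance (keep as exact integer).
Pair = ((1, -3), (4, -2)); squared distance = 10

Compute all C(6, 2) = 15 pairwise squared distances (x_i − x_j)² + (y_i − y_j)². The minimum is 10, attained by the pair ((1, -3), (4, -2)).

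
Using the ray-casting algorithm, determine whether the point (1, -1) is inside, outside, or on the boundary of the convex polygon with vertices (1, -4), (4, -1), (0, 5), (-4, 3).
The point (1, -1) lies strictly inside the polygon

Cast a horizontal ray to the right from the query point and count how many polygon edges it crosses (each edge strictly once or zero times, handled with the usual half-open convention). 
Parity of crossings → odd ⇒ inside.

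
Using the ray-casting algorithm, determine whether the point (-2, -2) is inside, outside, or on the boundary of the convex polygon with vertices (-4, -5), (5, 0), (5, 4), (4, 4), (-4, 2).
The point (-2, -2) lies strictly inside the polygon

Cast a horizontal ray to the right from the query point and count how many polygon edges it crosses (each edge strictly once or zero times, handled with the usual half-open convention). 
Parity of crossings → odd ⇒ inside.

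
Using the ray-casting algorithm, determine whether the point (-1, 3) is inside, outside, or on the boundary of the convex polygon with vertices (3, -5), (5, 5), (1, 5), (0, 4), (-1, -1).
The point (-1, 3) lies strictly outside the polygon

Cast a horizontal ray to the right from the query point and count how many polygon edges it crosses (each edge strictly once or zero times, handled with the usual half-open convention). 
Parity of crossings → even ⇒ outside.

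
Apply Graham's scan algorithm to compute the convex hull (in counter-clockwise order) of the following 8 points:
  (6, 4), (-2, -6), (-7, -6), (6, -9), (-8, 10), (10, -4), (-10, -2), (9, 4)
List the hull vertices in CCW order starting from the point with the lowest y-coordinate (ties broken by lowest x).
Hull (CCW) = [(6, -9), (10, -4), (9, 4), (-8, 10), (-10, -2), (-7, -6)]

Graham scan procedure:
  1. Find the pivot p₀ = point with lowest y (tie → lowest x): (6, -9).
  2. Sort the remaining points by polar angle around p₀.
  3. Walk through sorted points, maintaining a stack; pop the top while the last three entries make a non-left turn (cross product ≤ 0).
  4. Final stack is the convex hull in CCW order: (6, -9), (10, -4), (9, 4), (-8, 10), (-10, -2), (-7, -6).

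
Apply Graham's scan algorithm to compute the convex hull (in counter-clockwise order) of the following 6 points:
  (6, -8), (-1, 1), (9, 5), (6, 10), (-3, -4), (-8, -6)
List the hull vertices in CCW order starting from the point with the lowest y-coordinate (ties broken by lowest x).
Hull (CCW) = [(6, -8), (9, 5), (6, 10), (-8, -6)]

Graham scan procedure:
  1. Find the pivot p₀ = point with lowest y (tie → lowest x): (6, -8).
  2. Sort the remaining points by polar angle around p₀.
  3. Walk through sorted points, maintaining a stack; pop the top while the last three entries make a non-left turn (cross product ≤ 0).
  4. Final stack is the convex hull in CCW order: (6, -8), (9, 5), (6, 10), (-8, -6).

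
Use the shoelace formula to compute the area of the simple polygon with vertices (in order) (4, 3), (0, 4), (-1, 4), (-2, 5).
Area = 3/2

Shoelace formula: Area = (1/2) |Σ_i (x_i · y_{i+1} − x_{i+1} · y_i)| (indices mod n). Compute each cross term:
  (4)(4) − (0)(3) = 16
  (0)(4) − (-1)(4) = 4
  (-1)(5) − (-2)(4) = 3
  (-2)(3) − (4)(5) = -26
Sum = -3, so (signed) Area = -3/2 = -3/2, |Area| = 3/2.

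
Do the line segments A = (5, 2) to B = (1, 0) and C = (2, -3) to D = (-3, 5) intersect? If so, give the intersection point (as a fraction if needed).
No (intersection of containing lines falls outside at least one segment)

Parametrize and solve: t = 7/6, s = 1/3. At least one of these is outside [0, 1], so the segments do not intersect.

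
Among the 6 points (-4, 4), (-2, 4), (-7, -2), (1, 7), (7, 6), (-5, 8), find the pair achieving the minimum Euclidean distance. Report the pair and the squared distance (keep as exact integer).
Pair = ((-4, 4), (-2, 4)); squared distance = 4

Compute all C(6, 2) = 15 pairwise squared distances (x_i − x_j)² + (y_i − y_j)². The minimum is 4, attained by the pair ((-4, 4), (-2, 4)).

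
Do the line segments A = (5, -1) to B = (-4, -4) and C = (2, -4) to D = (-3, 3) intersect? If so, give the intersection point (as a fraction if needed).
Yes; intersection at (11/13, -31/13) (t = 6/13 on AB, s = 3/13 on CD)

Parametrize AB as A + t(B − A) = (5 + -9 t, -1 + -3 t) and CD as C + s(D − C) = (2 + -5 s, -4 + 7 s). Solve the linear system for (t, s). Determinant = 78 ≠ 0, so a unique intersection of the containing lines exists. Solution: t = 6/13, s = 3/13 — both in [0, 1], so the segments cross. Intersection point: (11/13, -31/13).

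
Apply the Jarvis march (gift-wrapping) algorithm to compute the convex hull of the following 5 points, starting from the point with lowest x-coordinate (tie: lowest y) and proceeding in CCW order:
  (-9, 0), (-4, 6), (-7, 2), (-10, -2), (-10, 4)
Hull (CCW) = [(-10, -2), (-4, 6), (-10, 4)]

Jarvis march: at each step, from the current hull vertex p, select the next vertex q as the point such that every other point lies strictly to the left of (or on) the directed line p → q. (Equivalently: for every other point r, the cross product (q − p) × (r − p) ≥ 0.)
Starting point (lowest x, tie lowest y): (-10, -2). Wrap until returning to start. Resulting hull: (-10, -2), (-4, 6), (-10, 4).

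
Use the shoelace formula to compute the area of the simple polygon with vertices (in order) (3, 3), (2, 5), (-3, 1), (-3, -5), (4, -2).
Area = 44

Shoelace formula: Area = (1/2) |Σ_i (x_i · y_{i+1} − x_{i+1} · y_i)| (indices mod n). Compute each cross term:
  (3)(5) − (2)(3) = 9
  (2)(1) − (-3)(5) = 17
  (-3)(-5) − (-3)(1) = 18
  (-3)(-2) − (4)(-5) = 26
  (4)(3) − (3)(-2) = 18
Sum = 88, so (signed) Area = 88/2 = 44, |Area| = 44.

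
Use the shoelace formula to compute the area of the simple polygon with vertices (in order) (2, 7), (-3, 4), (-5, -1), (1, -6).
Area = 51

Shoelace formula: Area = (1/2) |Σ_i (x_i · y_{i+1} − x_{i+1} · y_i)| (indices mod n). Compute each cross term:
  (2)(4) − (-3)(7) = 29
  (-3)(-1) − (-5)(4) = 23
  (-5)(-6) − (1)(-1) = 31
  (1)(7) − (2)(-6) = 19
Sum = 102, so (signed) Area = 102/2 = 51, |Area| = 51.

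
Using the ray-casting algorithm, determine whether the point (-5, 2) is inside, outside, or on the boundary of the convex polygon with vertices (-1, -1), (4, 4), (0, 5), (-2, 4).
The point (-5, 2) lies strictly outside the polygon

Cast a horizontal ray to the right from the query point and count how many polygon edges it crosses (each edge strictly once or zero times, handled with the usual half-open convention). 
Parity of crossings → even ⇒ outside.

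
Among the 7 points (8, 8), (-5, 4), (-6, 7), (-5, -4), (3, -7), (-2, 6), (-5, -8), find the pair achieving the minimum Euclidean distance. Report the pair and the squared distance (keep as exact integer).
Pair = ((-5, 4), (-6, 7)); squared distance = 10

Compute all C(7, 2) = 21 pairwise squared distances (x_i − x_j)² + (y_i − y_j)². The minimum is 10, attained by the pair ((-5, 4), (-6, 7)).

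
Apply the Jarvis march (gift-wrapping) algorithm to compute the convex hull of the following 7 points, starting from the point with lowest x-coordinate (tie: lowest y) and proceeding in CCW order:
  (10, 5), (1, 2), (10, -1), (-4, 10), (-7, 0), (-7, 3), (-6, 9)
Hull (CCW) = [(-7, 0), (10, -1), (10, 5), (-4, 10), (-6, 9), (-7, 3)]

Jarvis march: at each step, from the current hull vertex p, select the next vertex q as the point such that every other point lies strictly to the left of (or on) the directed line p → q. (Equivalently: for every other point r, the cross product (q − p) × (r − p) ≥ 0.)
Starting point (lowest x, tie lowest y): (-7, 0). Wrap until returning to start. Resulting hull: (-7, 0), (10, -1), (10, 5), (-4, 10), (-6, 9), (-7, 3).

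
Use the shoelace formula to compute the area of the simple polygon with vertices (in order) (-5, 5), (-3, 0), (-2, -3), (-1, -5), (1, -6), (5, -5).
Area = 67/2

Shoelace formula: Area = (1/2) |Σ_i (x_i · y_{i+1} − x_{i+1} · y_i)| (indices mod n). Compute each cross term:
  (-5)(0) − (-3)(5) = 15
  (-3)(-3) − (-2)(0) = 9
  (-2)(-5) − (-1)(-3) = 7
  (-1)(-6) − (1)(-5) = 11
  (1)(-5) − (5)(-6) = 25
  (5)(5) − (-5)(-5) = 0
Sum = 67, so (signed) Area = 67/2 = 67/2, |Area| = 67/2.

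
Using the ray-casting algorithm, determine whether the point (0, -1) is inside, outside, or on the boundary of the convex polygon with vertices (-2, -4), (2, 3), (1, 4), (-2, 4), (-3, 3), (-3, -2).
The point (0, -1) lies strictly outside the polygon

Cast a horizontal ray to the right from the query point and count how many polygon edges it crosses (each edge strictly once or zero times, handled with the usual half-open convention). 
Parity of crossings → even ⇒ outside.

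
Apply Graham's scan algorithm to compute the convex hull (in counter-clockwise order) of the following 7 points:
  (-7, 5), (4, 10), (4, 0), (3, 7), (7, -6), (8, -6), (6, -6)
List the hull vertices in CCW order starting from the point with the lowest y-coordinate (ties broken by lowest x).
Hull (CCW) = [(6, -6), (8, -6), (4, 10), (-7, 5)]

Graham scan procedure:
  1. Find the pivot p₀ = point with lowest y (tie → lowest x): (6, -6).
  2. Sort the remaining points by polar angle around p₀.
  3. Walk through sorted points, maintaining a stack; pop the top while the last three entries make a non-left turn (cross product ≤ 0).
  4. Final stack is the convex hull in CCW order: (6, -6), (8, -6), (4, 10), (-7, 5).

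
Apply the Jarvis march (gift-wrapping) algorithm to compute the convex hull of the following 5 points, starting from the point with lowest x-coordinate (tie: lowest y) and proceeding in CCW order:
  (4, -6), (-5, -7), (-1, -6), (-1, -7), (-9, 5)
Hull (CCW) = [(-9, 5), (-5, -7), (-1, -7), (4, -6)]

Jarvis march: at each step, from the current hull vertex p, select the next vertex q as the point such that every other point lies strictly to the left of (or on) the directed line p → q. (Equivalently: for every other point r, the cross product (q − p) × (r − p) ≥ 0.)
Starting point (lowest x, tie lowest y): (-9, 5). Wrap until returning to start. Resulting hull: (-9, 5), (-5, -7), (-1, -7), (4, -6).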